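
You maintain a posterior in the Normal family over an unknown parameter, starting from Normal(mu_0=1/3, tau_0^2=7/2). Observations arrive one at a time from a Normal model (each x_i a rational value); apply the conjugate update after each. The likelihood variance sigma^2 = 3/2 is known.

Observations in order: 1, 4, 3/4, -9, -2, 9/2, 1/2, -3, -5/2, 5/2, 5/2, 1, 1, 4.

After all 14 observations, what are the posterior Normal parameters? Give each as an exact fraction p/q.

mu_0=151/404, tau_0^2=21/202

obs 1: x=1 → posterior Normal(4/5, 21/20)
obs 2: x=4 → posterior Normal(36/17, 21/34)
obs 3: x=3/4 → posterior Normal(55/32, 7/16)
obs 4: x=-9 → posterior Normal(-87/124, 21/62)
obs 5: x=-2 → posterior Normal(-143/152, 21/76)
obs 6: x=9/2 → posterior Normal(-17/180, 7/30)
obs 7: x=1/2 → posterior Normal(-3/208, 21/104)
obs 8: x=-3 → posterior Normal(-87/236, 21/118)
obs 9: x=-5/2 → posterior Normal(-157/264, 7/44)
obs 10: x=5/2 → posterior Normal(-87/292, 21/146)
obs 11: x=5/2 → posterior Normal(-17/320, 21/160)
obs 12: x=1 → posterior Normal(11/348, 7/58)
obs 13: x=1 → posterior Normal(39/376, 21/188)
obs 14: x=4 → posterior Normal(151/404, 21/202)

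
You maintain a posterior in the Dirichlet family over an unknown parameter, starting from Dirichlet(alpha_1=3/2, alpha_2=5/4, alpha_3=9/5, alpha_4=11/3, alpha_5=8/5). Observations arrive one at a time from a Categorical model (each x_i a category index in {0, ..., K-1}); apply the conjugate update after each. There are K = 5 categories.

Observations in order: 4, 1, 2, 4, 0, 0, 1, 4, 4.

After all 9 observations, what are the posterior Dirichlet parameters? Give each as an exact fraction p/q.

alpha_1=7/2, alpha_2=13/4, alpha_3=14/5, alpha_4=11/3, alpha_5=28/5

obs 1: x=4 → posterior Dirichlet(3/2, 5/4, 9/5, 11/3, 13/5)
obs 2: x=1 → posterior Dirichlet(3/2, 9/4, 9/5, 11/3, 13/5)
obs 3: x=2 → posterior Dirichlet(3/2, 9/4, 14/5, 11/3, 13/5)
obs 4: x=4 → posterior Dirichlet(3/2, 9/4, 14/5, 11/3, 18/5)
obs 5: x=0 → posterior Dirichlet(5/2, 9/4, 14/5, 11/3, 18/5)
obs 6: x=0 → posterior Dirichlet(7/2, 9/4, 14/5, 11/3, 18/5)
obs 7: x=1 → posterior Dirichlet(7/2, 13/4, 14/5, 11/3, 18/5)
obs 8: x=4 → posterior Dirichlet(7/2, 13/4, 14/5, 11/3, 23/5)
obs 9: x=4 → posterior Dirichlet(7/2, 13/4, 14/5, 11/3, 28/5)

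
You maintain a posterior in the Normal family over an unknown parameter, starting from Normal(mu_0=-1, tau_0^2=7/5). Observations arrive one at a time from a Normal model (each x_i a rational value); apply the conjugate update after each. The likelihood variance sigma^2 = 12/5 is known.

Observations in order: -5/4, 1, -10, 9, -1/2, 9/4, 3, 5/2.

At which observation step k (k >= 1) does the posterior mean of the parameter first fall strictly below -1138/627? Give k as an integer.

obs 1: x=-5/4 → posterior Normal(-83/76, 84/95)
obs 2: x=1 → posterior Normal(-55/104, 42/65)
obs 3: x=-10 → posterior Normal(-335/132, 28/55)
obs 4: x=9 → posterior Normal(-83/160, 21/50)
obs 5: x=-1/2 → posterior Normal(-97/188, 84/235)
obs 6: x=9/4 → posterior Normal(-17/108, 14/45)
obs 7: x=3 → posterior Normal(25/122, 84/305)
obs 8: x=5/2 → posterior Normal(15/34, 21/85)

k = 3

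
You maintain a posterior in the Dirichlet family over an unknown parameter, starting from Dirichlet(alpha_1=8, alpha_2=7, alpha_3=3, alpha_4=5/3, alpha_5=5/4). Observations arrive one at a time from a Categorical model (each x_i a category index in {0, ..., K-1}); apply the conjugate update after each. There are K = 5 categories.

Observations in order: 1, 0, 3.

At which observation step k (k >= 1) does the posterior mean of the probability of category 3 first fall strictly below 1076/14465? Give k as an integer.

k = 2

obs 1: x=1 → posterior Dirichlet(8, 8, 3, 5/3, 5/4)
obs 2: x=0 → posterior Dirichlet(9, 8, 3, 5/3, 5/4)
obs 3: x=3 → posterior Dirichlet(9, 8, 3, 8/3, 5/4)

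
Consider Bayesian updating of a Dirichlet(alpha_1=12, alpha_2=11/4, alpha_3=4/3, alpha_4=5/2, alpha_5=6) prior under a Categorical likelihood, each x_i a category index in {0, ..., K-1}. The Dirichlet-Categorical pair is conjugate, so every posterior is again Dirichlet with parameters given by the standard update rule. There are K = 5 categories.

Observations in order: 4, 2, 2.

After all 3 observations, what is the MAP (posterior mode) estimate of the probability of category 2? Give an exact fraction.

obs 1: x=4 → posterior Dirichlet(12, 11/4, 4/3, 5/2, 7)
obs 2: x=2 → posterior Dirichlet(12, 11/4, 7/3, 5/2, 7)
obs 3: x=2 → posterior Dirichlet(12, 11/4, 10/3, 5/2, 7)

28/271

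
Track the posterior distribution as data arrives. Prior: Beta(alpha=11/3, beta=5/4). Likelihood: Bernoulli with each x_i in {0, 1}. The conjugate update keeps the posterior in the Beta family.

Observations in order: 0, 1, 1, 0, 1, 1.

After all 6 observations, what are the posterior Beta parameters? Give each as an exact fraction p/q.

alpha=23/3, beta=13/4

obs 1: x=0 → posterior Beta(11/3, 9/4)
obs 2: x=1 → posterior Beta(14/3, 9/4)
obs 3: x=1 → posterior Beta(17/3, 9/4)
obs 4: x=0 → posterior Beta(17/3, 13/4)
obs 5: x=1 → posterior Beta(20/3, 13/4)
obs 6: x=1 → posterior Beta(23/3, 13/4)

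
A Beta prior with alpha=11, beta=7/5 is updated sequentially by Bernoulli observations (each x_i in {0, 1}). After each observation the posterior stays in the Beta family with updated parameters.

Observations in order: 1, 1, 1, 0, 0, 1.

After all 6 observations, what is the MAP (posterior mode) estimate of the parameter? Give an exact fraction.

obs 1: x=1 → posterior Beta(12, 7/5)
obs 2: x=1 → posterior Beta(13, 7/5)
obs 3: x=1 → posterior Beta(14, 7/5)
obs 4: x=0 → posterior Beta(14, 12/5)
obs 5: x=0 → posterior Beta(14, 17/5)
obs 6: x=1 → posterior Beta(15, 17/5)

35/41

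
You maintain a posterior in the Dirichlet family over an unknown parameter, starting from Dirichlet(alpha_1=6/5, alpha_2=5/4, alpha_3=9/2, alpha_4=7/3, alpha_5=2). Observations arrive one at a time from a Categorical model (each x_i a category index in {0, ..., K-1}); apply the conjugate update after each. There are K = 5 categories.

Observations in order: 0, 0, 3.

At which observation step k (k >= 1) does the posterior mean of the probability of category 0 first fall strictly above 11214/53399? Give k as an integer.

k = 2

obs 1: x=0 → posterior Dirichlet(11/5, 5/4, 9/2, 7/3, 2)
obs 2: x=0 → posterior Dirichlet(16/5, 5/4, 9/2, 7/3, 2)
obs 3: x=3 → posterior Dirichlet(16/5, 5/4, 9/2, 10/3, 2)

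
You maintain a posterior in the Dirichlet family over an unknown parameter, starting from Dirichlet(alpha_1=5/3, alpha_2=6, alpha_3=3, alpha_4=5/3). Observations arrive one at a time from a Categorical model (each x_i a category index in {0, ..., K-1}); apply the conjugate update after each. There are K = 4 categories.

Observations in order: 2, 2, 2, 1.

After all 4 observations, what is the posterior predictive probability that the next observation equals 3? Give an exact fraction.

5/49

obs 1: x=2 → posterior Dirichlet(5/3, 6, 4, 5/3)
obs 2: x=2 → posterior Dirichlet(5/3, 6, 5, 5/3)
obs 3: x=2 → posterior Dirichlet(5/3, 6, 6, 5/3)
obs 4: x=1 → posterior Dirichlet(5/3, 7, 6, 5/3)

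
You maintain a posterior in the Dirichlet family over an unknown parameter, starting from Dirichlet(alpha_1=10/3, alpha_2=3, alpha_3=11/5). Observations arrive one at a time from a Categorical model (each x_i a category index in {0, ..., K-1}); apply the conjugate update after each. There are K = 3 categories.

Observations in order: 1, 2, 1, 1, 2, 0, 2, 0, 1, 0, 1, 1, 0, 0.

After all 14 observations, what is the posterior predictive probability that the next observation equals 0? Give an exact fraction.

obs 1: x=1 → posterior Dirichlet(10/3, 4, 11/5)
obs 2: x=2 → posterior Dirichlet(10/3, 4, 16/5)
obs 3: x=1 → posterior Dirichlet(10/3, 5, 16/5)
obs 4: x=1 → posterior Dirichlet(10/3, 6, 16/5)
obs 5: x=2 → posterior Dirichlet(10/3, 6, 21/5)
obs 6: x=0 → posterior Dirichlet(13/3, 6, 21/5)
obs 7: x=2 → posterior Dirichlet(13/3, 6, 26/5)
obs 8: x=0 → posterior Dirichlet(16/3, 6, 26/5)
obs 9: x=1 → posterior Dirichlet(16/3, 7, 26/5)
obs 10: x=0 → posterior Dirichlet(19/3, 7, 26/5)
obs 11: x=1 → posterior Dirichlet(19/3, 8, 26/5)
obs 12: x=1 → posterior Dirichlet(19/3, 9, 26/5)
obs 13: x=0 → posterior Dirichlet(22/3, 9, 26/5)
obs 14: x=0 → posterior Dirichlet(25/3, 9, 26/5)

125/338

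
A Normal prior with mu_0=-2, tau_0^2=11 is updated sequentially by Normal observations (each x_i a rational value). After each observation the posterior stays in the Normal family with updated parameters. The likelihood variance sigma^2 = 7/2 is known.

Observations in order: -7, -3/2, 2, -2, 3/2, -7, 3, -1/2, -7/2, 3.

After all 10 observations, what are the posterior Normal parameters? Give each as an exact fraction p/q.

mu_0=-278/227, tau_0^2=77/227

obs 1: x=-7 → posterior Normal(-168/29, 77/29)
obs 2: x=-3/2 → posterior Normal(-67/17, 77/51)
obs 3: x=2 → posterior Normal(-157/73, 77/73)
obs 4: x=-2 → posterior Normal(-201/95, 77/95)
obs 5: x=3/2 → posterior Normal(-56/39, 77/117)
obs 6: x=-7 → posterior Normal(-322/139, 77/139)
obs 7: x=3 → posterior Normal(-256/161, 11/23)
obs 8: x=-1/2 → posterior Normal(-89/61, 77/183)
obs 9: x=-7/2 → posterior Normal(-344/205, 77/205)
obs 10: x=3 → posterior Normal(-278/227, 77/227)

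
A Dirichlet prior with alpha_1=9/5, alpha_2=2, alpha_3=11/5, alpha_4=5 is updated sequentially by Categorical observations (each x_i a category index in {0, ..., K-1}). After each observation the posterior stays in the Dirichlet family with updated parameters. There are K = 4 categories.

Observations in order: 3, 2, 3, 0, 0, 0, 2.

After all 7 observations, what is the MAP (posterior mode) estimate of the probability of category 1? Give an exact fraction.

obs 1: x=3 → posterior Dirichlet(9/5, 2, 11/5, 6)
obs 2: x=2 → posterior Dirichlet(9/5, 2, 16/5, 6)
obs 3: x=3 → posterior Dirichlet(9/5, 2, 16/5, 7)
obs 4: x=0 → posterior Dirichlet(14/5, 2, 16/5, 7)
obs 5: x=0 → posterior Dirichlet(19/5, 2, 16/5, 7)
obs 6: x=0 → posterior Dirichlet(24/5, 2, 16/5, 7)
obs 7: x=2 → posterior Dirichlet(24/5, 2, 21/5, 7)

1/14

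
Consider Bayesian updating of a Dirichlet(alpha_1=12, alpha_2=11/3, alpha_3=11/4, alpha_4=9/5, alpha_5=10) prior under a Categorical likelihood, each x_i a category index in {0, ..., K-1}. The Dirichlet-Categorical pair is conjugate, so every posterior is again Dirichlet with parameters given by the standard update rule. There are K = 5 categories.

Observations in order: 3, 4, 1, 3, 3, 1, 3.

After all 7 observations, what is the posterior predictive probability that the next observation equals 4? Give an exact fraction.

obs 1: x=3 → posterior Dirichlet(12, 11/3, 11/4, 14/5, 10)
obs 2: x=4 → posterior Dirichlet(12, 11/3, 11/4, 14/5, 11)
obs 3: x=1 → posterior Dirichlet(12, 14/3, 11/4, 14/5, 11)
obs 4: x=3 → posterior Dirichlet(12, 14/3, 11/4, 19/5, 11)
obs 5: x=3 → posterior Dirichlet(12, 14/3, 11/4, 24/5, 11)
obs 6: x=1 → posterior Dirichlet(12, 17/3, 11/4, 24/5, 11)
obs 7: x=3 → posterior Dirichlet(12, 17/3, 11/4, 29/5, 11)

60/203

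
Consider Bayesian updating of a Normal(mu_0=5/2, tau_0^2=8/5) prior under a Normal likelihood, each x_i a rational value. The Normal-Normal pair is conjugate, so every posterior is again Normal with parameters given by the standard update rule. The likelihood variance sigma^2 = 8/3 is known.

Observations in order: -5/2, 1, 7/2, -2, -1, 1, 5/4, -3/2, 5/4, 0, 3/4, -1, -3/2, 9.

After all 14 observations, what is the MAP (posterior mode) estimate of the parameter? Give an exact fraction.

obs 1: x=-5/2 → posterior Normal(5/8, 1)
obs 2: x=1 → posterior Normal(8/11, 8/11)
obs 3: x=7/2 → posterior Normal(37/28, 4/7)
obs 4: x=-2 → posterior Normal(25/34, 8/17)
obs 5: x=-1 → posterior Normal(19/40, 2/5)
obs 6: x=1 → posterior Normal(25/46, 8/23)
obs 7: x=5/4 → posterior Normal(5/8, 4/13)
obs 8: x=-3/2 → posterior Normal(47/116, 8/29)
obs 9: x=5/4 → posterior Normal(31/64, 1/4)
obs 10: x=0 → posterior Normal(31/70, 8/35)
obs 11: x=3/4 → posterior Normal(71/152, 4/19)
obs 12: x=-1 → posterior Normal(59/164, 8/41)
obs 13: x=-3/2 → posterior Normal(41/176, 2/11)
obs 14: x=9 → posterior Normal(149/188, 8/47)

149/188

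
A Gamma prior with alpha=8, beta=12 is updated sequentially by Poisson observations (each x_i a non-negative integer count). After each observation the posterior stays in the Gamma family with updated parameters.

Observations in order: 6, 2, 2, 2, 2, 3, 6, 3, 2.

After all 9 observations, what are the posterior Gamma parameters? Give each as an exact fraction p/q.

obs 1: x=6 → posterior Gamma(14, 13)
obs 2: x=2 → posterior Gamma(16, 14)
obs 3: x=2 → posterior Gamma(18, 15)
obs 4: x=2 → posterior Gamma(20, 16)
obs 5: x=2 → posterior Gamma(22, 17)
obs 6: x=3 → posterior Gamma(25, 18)
obs 7: x=6 → posterior Gamma(31, 19)
obs 8: x=3 → posterior Gamma(34, 20)
obs 9: x=2 → posterior Gamma(36, 21)

alpha=36, beta=21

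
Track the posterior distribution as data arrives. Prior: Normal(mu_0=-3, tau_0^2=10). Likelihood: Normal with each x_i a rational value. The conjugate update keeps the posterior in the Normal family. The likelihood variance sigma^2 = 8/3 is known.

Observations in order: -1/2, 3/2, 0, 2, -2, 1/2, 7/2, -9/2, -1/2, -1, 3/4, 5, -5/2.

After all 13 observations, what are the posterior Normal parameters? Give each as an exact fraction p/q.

mu_0=87/796, tau_0^2=40/199

obs 1: x=-1/2 → posterior Normal(-39/38, 40/19)
obs 2: x=3/2 → posterior Normal(3/34, 20/17)
obs 3: x=0 → posterior Normal(3/49, 40/49)
obs 4: x=2 → posterior Normal(33/64, 5/8)
obs 5: x=-2 → posterior Normal(3/79, 40/79)
obs 6: x=1/2 → posterior Normal(21/188, 20/47)
obs 7: x=7/2 → posterior Normal(63/109, 40/109)
obs 8: x=-9/2 → posterior Normal(-9/248, 10/31)
obs 9: x=-1/2 → posterior Normal(-12/139, 40/139)
obs 10: x=-1 → posterior Normal(-27/154, 20/77)
obs 11: x=3/4 → posterior Normal(-63/676, 40/169)
obs 12: x=5 → posterior Normal(237/736, 5/23)
obs 13: x=-5/2 → posterior Normal(87/796, 40/199)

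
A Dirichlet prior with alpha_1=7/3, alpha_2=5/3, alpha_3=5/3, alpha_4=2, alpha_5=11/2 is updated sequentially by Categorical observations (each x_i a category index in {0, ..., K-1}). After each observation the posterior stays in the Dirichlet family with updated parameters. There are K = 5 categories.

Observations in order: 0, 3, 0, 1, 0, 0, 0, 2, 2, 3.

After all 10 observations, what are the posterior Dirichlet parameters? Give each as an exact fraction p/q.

alpha_1=22/3, alpha_2=8/3, alpha_3=11/3, alpha_4=4, alpha_5=11/2

obs 1: x=0 → posterior Dirichlet(10/3, 5/3, 5/3, 2, 11/2)
obs 2: x=3 → posterior Dirichlet(10/3, 5/3, 5/3, 3, 11/2)
obs 3: x=0 → posterior Dirichlet(13/3, 5/3, 5/3, 3, 11/2)
obs 4: x=1 → posterior Dirichlet(13/3, 8/3, 5/3, 3, 11/2)
obs 5: x=0 → posterior Dirichlet(16/3, 8/3, 5/3, 3, 11/2)
obs 6: x=0 → posterior Dirichlet(19/3, 8/3, 5/3, 3, 11/2)
obs 7: x=0 → posterior Dirichlet(22/3, 8/3, 5/3, 3, 11/2)
obs 8: x=2 → posterior Dirichlet(22/3, 8/3, 8/3, 3, 11/2)
obs 9: x=2 → posterior Dirichlet(22/3, 8/3, 11/3, 3, 11/2)
obs 10: x=3 → posterior Dirichlet(22/3, 8/3, 11/3, 4, 11/2)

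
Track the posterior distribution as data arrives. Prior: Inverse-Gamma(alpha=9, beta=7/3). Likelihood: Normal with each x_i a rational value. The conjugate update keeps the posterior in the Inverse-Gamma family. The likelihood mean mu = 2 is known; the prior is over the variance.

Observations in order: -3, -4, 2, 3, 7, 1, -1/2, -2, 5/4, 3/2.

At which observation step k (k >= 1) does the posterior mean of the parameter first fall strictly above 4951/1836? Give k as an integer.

obs 1: x=-3 → posterior Inverse-Gamma(19/2, 89/6)
obs 2: x=-4 → posterior Inverse-Gamma(10, 197/6)
obs 3: x=2 → posterior Inverse-Gamma(21/2, 197/6)
obs 4: x=3 → posterior Inverse-Gamma(11, 100/3)
obs 5: x=7 → posterior Inverse-Gamma(23/2, 275/6)
obs 6: x=1 → posterior Inverse-Gamma(12, 139/3)
obs 7: x=-1/2 → posterior Inverse-Gamma(25/2, 1187/24)
obs 8: x=-2 → posterior Inverse-Gamma(13, 1379/24)
obs 9: x=5/4 → posterior Inverse-Gamma(27/2, 5543/96)
obs 10: x=3/2 → posterior Inverse-Gamma(14, 5555/96)

k = 2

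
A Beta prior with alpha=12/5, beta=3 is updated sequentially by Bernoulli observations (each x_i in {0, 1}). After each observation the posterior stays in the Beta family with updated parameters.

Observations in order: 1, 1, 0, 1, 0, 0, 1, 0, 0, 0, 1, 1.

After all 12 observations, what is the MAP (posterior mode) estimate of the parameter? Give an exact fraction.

37/77

obs 1: x=1 → posterior Beta(17/5, 3)
obs 2: x=1 → posterior Beta(22/5, 3)
obs 3: x=0 → posterior Beta(22/5, 4)
obs 4: x=1 → posterior Beta(27/5, 4)
obs 5: x=0 → posterior Beta(27/5, 5)
obs 6: x=0 → posterior Beta(27/5, 6)
obs 7: x=1 → posterior Beta(32/5, 6)
obs 8: x=0 → posterior Beta(32/5, 7)
obs 9: x=0 → posterior Beta(32/5, 8)
obs 10: x=0 → posterior Beta(32/5, 9)
obs 11: x=1 → posterior Beta(37/5, 9)
obs 12: x=1 → posterior Beta(42/5, 9)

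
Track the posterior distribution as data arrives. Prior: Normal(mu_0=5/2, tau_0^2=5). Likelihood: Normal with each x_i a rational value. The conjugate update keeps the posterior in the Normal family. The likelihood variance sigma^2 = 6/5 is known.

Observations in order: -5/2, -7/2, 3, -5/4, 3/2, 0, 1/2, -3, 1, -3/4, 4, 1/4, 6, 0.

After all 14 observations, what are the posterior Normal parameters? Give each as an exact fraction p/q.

obs 1: x=-5/2 → posterior Normal(-95/62, 30/31)
obs 2: x=-7/2 → posterior Normal(-135/56, 15/28)
obs 3: x=3 → posterior Normal(-20/27, 10/27)
obs 4: x=-5/4 → posterior Normal(-365/424, 15/53)
obs 5: x=3/2 → posterior Normal(-215/524, 30/131)
obs 6: x=0 → posterior Normal(-215/624, 5/26)
obs 7: x=1/2 → posterior Normal(-165/724, 30/181)
obs 8: x=-3 → posterior Normal(-465/824, 15/103)
obs 9: x=1 → posterior Normal(-365/924, 10/77)
obs 10: x=-3/4 → posterior Normal(-55/128, 15/128)
obs 11: x=4 → posterior Normal(-10/281, 30/281)
obs 12: x=1/4 → posterior Normal(-5/408, 5/51)
obs 13: x=6 → posterior Normal(585/1324, 30/331)
obs 14: x=0 → posterior Normal(585/1424, 15/178)

mu_0=585/1424, tau_0^2=15/178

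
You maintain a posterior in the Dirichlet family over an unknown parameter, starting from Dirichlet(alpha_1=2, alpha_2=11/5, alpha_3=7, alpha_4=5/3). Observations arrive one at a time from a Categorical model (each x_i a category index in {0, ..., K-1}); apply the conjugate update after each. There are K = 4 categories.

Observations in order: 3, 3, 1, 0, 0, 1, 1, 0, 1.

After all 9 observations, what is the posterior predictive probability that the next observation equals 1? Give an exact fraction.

93/328

obs 1: x=3 → posterior Dirichlet(2, 11/5, 7, 8/3)
obs 2: x=3 → posterior Dirichlet(2, 11/5, 7, 11/3)
obs 3: x=1 → posterior Dirichlet(2, 16/5, 7, 11/3)
obs 4: x=0 → posterior Dirichlet(3, 16/5, 7, 11/3)
obs 5: x=0 → posterior Dirichlet(4, 16/5, 7, 11/3)
obs 6: x=1 → posterior Dirichlet(4, 21/5, 7, 11/3)
obs 7: x=1 → posterior Dirichlet(4, 26/5, 7, 11/3)
obs 8: x=0 → posterior Dirichlet(5, 26/5, 7, 11/3)
obs 9: x=1 → posterior Dirichlet(5, 31/5, 7, 11/3)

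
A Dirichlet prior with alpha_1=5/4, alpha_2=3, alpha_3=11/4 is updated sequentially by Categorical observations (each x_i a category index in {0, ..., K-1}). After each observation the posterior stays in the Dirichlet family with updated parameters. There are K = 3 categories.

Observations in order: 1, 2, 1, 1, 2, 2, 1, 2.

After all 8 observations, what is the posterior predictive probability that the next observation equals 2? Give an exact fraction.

9/20

obs 1: x=1 → posterior Dirichlet(5/4, 4, 11/4)
obs 2: x=2 → posterior Dirichlet(5/4, 4, 15/4)
obs 3: x=1 → posterior Dirichlet(5/4, 5, 15/4)
obs 4: x=1 → posterior Dirichlet(5/4, 6, 15/4)
obs 5: x=2 → posterior Dirichlet(5/4, 6, 19/4)
obs 6: x=2 → posterior Dirichlet(5/4, 6, 23/4)
obs 7: x=1 → posterior Dirichlet(5/4, 7, 23/4)
obs 8: x=2 → posterior Dirichlet(5/4, 7, 27/4)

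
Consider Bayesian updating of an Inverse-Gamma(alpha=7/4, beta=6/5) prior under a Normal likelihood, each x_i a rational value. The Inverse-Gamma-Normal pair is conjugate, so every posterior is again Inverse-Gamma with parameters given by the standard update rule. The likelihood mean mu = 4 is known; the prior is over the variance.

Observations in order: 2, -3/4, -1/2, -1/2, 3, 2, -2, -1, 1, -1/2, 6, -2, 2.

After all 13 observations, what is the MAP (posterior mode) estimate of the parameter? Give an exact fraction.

16697/1480

obs 1: x=2 → posterior Inverse-Gamma(9/4, 16/5)
obs 2: x=-3/4 → posterior Inverse-Gamma(11/4, 2317/160)
obs 3: x=-1/2 → posterior Inverse-Gamma(13/4, 3937/160)
obs 4: x=-1/2 → posterior Inverse-Gamma(15/4, 5557/160)
obs 5: x=3 → posterior Inverse-Gamma(17/4, 5637/160)
obs 6: x=2 → posterior Inverse-Gamma(19/4, 5957/160)
obs 7: x=-2 → posterior Inverse-Gamma(21/4, 8837/160)
obs 8: x=-1 → posterior Inverse-Gamma(23/4, 10837/160)
obs 9: x=1 → posterior Inverse-Gamma(25/4, 11557/160)
obs 10: x=-1/2 → posterior Inverse-Gamma(27/4, 13177/160)
obs 11: x=6 → posterior Inverse-Gamma(29/4, 13497/160)
obs 12: x=-2 → posterior Inverse-Gamma(31/4, 16377/160)
obs 13: x=2 → posterior Inverse-Gamma(33/4, 16697/160)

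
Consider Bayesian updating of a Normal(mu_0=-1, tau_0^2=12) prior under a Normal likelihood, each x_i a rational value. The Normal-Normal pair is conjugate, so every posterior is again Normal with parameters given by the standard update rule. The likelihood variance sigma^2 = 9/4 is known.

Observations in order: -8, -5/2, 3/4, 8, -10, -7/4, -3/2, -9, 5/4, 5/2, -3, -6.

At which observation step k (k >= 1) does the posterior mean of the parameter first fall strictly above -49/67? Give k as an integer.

obs 1: x=-8 → posterior Normal(-131/19, 36/19)
obs 2: x=-5/2 → posterior Normal(-171/35, 36/35)
obs 3: x=3/4 → posterior Normal(-53/17, 12/17)
obs 4: x=8 → posterior Normal(-31/67, 36/67)
obs 5: x=-10 → posterior Normal(-191/83, 36/83)
obs 6: x=-7/4 → posterior Normal(-73/33, 4/11)
obs 7: x=-3/2 → posterior Normal(-243/115, 36/115)
obs 8: x=-9 → posterior Normal(-387/131, 36/131)
obs 9: x=5/4 → posterior Normal(-367/147, 12/49)
obs 10: x=5/2 → posterior Normal(-327/163, 36/163)
obs 11: x=-3 → posterior Normal(-375/179, 36/179)
obs 12: x=-6 → posterior Normal(-157/65, 12/65)

k = 4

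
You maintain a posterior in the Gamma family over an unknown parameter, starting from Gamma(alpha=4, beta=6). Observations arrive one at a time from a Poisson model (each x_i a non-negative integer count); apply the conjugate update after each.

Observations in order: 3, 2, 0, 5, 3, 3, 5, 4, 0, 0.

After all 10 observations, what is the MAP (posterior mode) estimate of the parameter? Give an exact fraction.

7/4

obs 1: x=3 → posterior Gamma(7, 7)
obs 2: x=2 → posterior Gamma(9, 8)
obs 3: x=0 → posterior Gamma(9, 9)
obs 4: x=5 → posterior Gamma(14, 10)
obs 5: x=3 → posterior Gamma(17, 11)
obs 6: x=3 → posterior Gamma(20, 12)
obs 7: x=5 → posterior Gamma(25, 13)
obs 8: x=4 → posterior Gamma(29, 14)
obs 9: x=0 → posterior Gamma(29, 15)
obs 10: x=0 → posterior Gamma(29, 16)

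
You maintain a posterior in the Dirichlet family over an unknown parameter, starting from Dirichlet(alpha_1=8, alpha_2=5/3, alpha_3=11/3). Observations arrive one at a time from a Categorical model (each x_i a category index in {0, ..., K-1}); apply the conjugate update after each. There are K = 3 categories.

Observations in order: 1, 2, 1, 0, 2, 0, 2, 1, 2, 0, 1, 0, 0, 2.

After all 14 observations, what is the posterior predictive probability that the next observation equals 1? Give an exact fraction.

17/82

obs 1: x=1 → posterior Dirichlet(8, 8/3, 11/3)
obs 2: x=2 → posterior Dirichlet(8, 8/3, 14/3)
obs 3: x=1 → posterior Dirichlet(8, 11/3, 14/3)
obs 4: x=0 → posterior Dirichlet(9, 11/3, 14/3)
obs 5: x=2 → posterior Dirichlet(9, 11/3, 17/3)
obs 6: x=0 → posterior Dirichlet(10, 11/3, 17/3)
obs 7: x=2 → posterior Dirichlet(10, 11/3, 20/3)
obs 8: x=1 → posterior Dirichlet(10, 14/3, 20/3)
obs 9: x=2 → posterior Dirichlet(10, 14/3, 23/3)
obs 10: x=0 → posterior Dirichlet(11, 14/3, 23/3)
obs 11: x=1 → posterior Dirichlet(11, 17/3, 23/3)
obs 12: x=0 → posterior Dirichlet(12, 17/3, 23/3)
obs 13: x=0 → posterior Dirichlet(13, 17/3, 23/3)
obs 14: x=2 → posterior Dirichlet(13, 17/3, 26/3)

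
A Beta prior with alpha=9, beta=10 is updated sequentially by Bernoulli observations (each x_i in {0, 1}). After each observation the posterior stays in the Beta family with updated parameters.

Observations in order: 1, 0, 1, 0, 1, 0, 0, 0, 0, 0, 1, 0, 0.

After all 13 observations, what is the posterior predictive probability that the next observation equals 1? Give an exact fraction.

obs 1: x=1 → posterior Beta(10, 10)
obs 2: x=0 → posterior Beta(10, 11)
obs 3: x=1 → posterior Beta(11, 11)
obs 4: x=0 → posterior Beta(11, 12)
obs 5: x=1 → posterior Beta(12, 12)
obs 6: x=0 → posterior Beta(12, 13)
obs 7: x=0 → posterior Beta(12, 14)
obs 8: x=0 → posterior Beta(12, 15)
obs 9: x=0 → posterior Beta(12, 16)
obs 10: x=0 → posterior Beta(12, 17)
obs 11: x=1 → posterior Beta(13, 17)
obs 12: x=0 → posterior Beta(13, 18)
obs 13: x=0 → posterior Beta(13, 19)

13/32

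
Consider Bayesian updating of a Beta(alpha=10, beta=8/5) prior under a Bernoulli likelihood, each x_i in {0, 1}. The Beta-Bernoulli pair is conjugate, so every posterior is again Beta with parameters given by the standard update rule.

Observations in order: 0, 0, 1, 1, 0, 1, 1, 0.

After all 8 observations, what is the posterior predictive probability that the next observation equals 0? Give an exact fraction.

2/7

obs 1: x=0 → posterior Beta(10, 13/5)
obs 2: x=0 → posterior Beta(10, 18/5)
obs 3: x=1 → posterior Beta(11, 18/5)
obs 4: x=1 → posterior Beta(12, 18/5)
obs 5: x=0 → posterior Beta(12, 23/5)
obs 6: x=1 → posterior Beta(13, 23/5)
obs 7: x=1 → posterior Beta(14, 23/5)
obs 8: x=0 → posterior Beta(14, 28/5)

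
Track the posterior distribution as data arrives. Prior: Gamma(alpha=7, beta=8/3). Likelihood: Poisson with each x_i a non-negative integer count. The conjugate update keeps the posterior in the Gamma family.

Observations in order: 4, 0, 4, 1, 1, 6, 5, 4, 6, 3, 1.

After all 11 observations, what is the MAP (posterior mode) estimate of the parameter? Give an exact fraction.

obs 1: x=4 → posterior Gamma(11, 11/3)
obs 2: x=0 → posterior Gamma(11, 14/3)
obs 3: x=4 → posterior Gamma(15, 17/3)
obs 4: x=1 → posterior Gamma(16, 20/3)
obs 5: x=1 → posterior Gamma(17, 23/3)
obs 6: x=6 → posterior Gamma(23, 26/3)
obs 7: x=5 → posterior Gamma(28, 29/3)
obs 8: x=4 → posterior Gamma(32, 32/3)
obs 9: x=6 → posterior Gamma(38, 35/3)
obs 10: x=3 → posterior Gamma(41, 38/3)
obs 11: x=1 → posterior Gamma(42, 41/3)

3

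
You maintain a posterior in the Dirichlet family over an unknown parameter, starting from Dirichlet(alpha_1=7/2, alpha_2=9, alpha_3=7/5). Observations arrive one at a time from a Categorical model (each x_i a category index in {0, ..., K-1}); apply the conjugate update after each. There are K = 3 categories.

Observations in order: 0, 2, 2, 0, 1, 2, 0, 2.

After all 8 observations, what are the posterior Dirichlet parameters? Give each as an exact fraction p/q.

alpha_1=13/2, alpha_2=10, alpha_3=27/5

obs 1: x=0 → posterior Dirichlet(9/2, 9, 7/5)
obs 2: x=2 → posterior Dirichlet(9/2, 9, 12/5)
obs 3: x=2 → posterior Dirichlet(9/2, 9, 17/5)
obs 4: x=0 → posterior Dirichlet(11/2, 9, 17/5)
obs 5: x=1 → posterior Dirichlet(11/2, 10, 17/5)
obs 6: x=2 → posterior Dirichlet(11/2, 10, 22/5)
obs 7: x=0 → posterior Dirichlet(13/2, 10, 22/5)
obs 8: x=2 → posterior Dirichlet(13/2, 10, 27/5)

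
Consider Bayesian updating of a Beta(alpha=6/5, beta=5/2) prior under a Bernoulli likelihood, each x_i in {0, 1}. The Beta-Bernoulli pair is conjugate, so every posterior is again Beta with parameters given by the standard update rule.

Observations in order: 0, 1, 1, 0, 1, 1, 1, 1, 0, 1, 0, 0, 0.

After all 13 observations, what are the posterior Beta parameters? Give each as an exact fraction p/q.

obs 1: x=0 → posterior Beta(6/5, 7/2)
obs 2: x=1 → posterior Beta(11/5, 7/2)
obs 3: x=1 → posterior Beta(16/5, 7/2)
obs 4: x=0 → posterior Beta(16/5, 9/2)
obs 5: x=1 → posterior Beta(21/5, 9/2)
obs 6: x=1 → posterior Beta(26/5, 9/2)
obs 7: x=1 → posterior Beta(31/5, 9/2)
obs 8: x=1 → posterior Beta(36/5, 9/2)
obs 9: x=0 → posterior Beta(36/5, 11/2)
obs 10: x=1 → posterior Beta(41/5, 11/2)
obs 11: x=0 → posterior Beta(41/5, 13/2)
obs 12: x=0 → posterior Beta(41/5, 15/2)
obs 13: x=0 → posterior Beta(41/5, 17/2)

alpha=41/5, beta=17/2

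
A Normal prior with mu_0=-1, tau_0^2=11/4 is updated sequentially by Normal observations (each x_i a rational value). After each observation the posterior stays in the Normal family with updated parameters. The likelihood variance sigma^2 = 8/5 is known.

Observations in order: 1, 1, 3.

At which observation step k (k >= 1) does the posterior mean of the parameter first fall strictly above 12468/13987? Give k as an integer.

k = 3

obs 1: x=1 → posterior Normal(23/87, 88/87)
obs 2: x=1 → posterior Normal(39/71, 44/71)
obs 3: x=3 → posterior Normal(243/197, 88/197)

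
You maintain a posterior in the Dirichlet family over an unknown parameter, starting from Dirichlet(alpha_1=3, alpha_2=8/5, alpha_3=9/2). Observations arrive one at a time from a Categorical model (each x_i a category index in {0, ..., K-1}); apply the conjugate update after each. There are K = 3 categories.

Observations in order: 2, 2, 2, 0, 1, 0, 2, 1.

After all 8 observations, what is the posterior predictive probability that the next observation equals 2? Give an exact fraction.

obs 1: x=2 → posterior Dirichlet(3, 8/5, 11/2)
obs 2: x=2 → posterior Dirichlet(3, 8/5, 13/2)
obs 3: x=2 → posterior Dirichlet(3, 8/5, 15/2)
obs 4: x=0 → posterior Dirichlet(4, 8/5, 15/2)
obs 5: x=1 → posterior Dirichlet(4, 13/5, 15/2)
obs 6: x=0 → posterior Dirichlet(5, 13/5, 15/2)
obs 7: x=2 → posterior Dirichlet(5, 13/5, 17/2)
obs 8: x=1 → posterior Dirichlet(5, 18/5, 17/2)

85/171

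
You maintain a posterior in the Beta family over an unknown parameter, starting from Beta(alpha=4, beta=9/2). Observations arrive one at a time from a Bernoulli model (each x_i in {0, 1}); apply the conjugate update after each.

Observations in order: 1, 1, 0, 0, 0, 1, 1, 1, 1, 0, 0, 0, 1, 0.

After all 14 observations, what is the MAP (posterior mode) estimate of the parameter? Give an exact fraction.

obs 1: x=1 → posterior Beta(5, 9/2)
obs 2: x=1 → posterior Beta(6, 9/2)
obs 3: x=0 → posterior Beta(6, 11/2)
obs 4: x=0 → posterior Beta(6, 13/2)
obs 5: x=0 → posterior Beta(6, 15/2)
obs 6: x=1 → posterior Beta(7, 15/2)
obs 7: x=1 → posterior Beta(8, 15/2)
obs 8: x=1 → posterior Beta(9, 15/2)
obs 9: x=1 → posterior Beta(10, 15/2)
obs 10: x=0 → posterior Beta(10, 17/2)
obs 11: x=0 → posterior Beta(10, 19/2)
obs 12: x=0 → posterior Beta(10, 21/2)
obs 13: x=1 → posterior Beta(11, 21/2)
obs 14: x=0 → posterior Beta(11, 23/2)

20/41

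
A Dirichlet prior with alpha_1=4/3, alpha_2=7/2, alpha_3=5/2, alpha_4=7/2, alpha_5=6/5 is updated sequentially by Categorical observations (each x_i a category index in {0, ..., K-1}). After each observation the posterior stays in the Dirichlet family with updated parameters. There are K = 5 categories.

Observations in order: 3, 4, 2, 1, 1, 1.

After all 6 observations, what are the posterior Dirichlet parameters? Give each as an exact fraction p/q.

obs 1: x=3 → posterior Dirichlet(4/3, 7/2, 5/2, 9/2, 6/5)
obs 2: x=4 → posterior Dirichlet(4/3, 7/2, 5/2, 9/2, 11/5)
obs 3: x=2 → posterior Dirichlet(4/3, 7/2, 7/2, 9/2, 11/5)
obs 4: x=1 → posterior Dirichlet(4/3, 9/2, 7/2, 9/2, 11/5)
obs 5: x=1 → posterior Dirichlet(4/3, 11/2, 7/2, 9/2, 11/5)
obs 6: x=1 → posterior Dirichlet(4/3, 13/2, 7/2, 9/2, 11/5)

alpha_1=4/3, alpha_2=13/2, alpha_3=7/2, alpha_4=9/2, alpha_5=11/5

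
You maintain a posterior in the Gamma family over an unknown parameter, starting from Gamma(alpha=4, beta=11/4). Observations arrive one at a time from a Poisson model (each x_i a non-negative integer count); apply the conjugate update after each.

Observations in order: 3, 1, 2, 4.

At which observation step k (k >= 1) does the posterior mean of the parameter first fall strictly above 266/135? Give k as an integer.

obs 1: x=3 → posterior Gamma(7, 15/4)
obs 2: x=1 → posterior Gamma(8, 19/4)
obs 3: x=2 → posterior Gamma(10, 23/4)
obs 4: x=4 → posterior Gamma(14, 27/4)

k = 4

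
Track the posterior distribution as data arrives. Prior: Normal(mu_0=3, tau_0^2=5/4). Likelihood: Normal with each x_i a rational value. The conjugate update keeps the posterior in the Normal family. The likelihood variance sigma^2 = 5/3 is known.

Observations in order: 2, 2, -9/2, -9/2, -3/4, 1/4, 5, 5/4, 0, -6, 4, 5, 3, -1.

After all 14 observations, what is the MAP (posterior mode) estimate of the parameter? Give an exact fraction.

117/184

obs 1: x=2 → posterior Normal(18/7, 5/7)
obs 2: x=2 → posterior Normal(12/5, 1/2)
obs 3: x=-9/2 → posterior Normal(21/26, 5/13)
obs 4: x=-9/2 → posterior Normal(-3/16, 5/16)
obs 5: x=-3/4 → posterior Normal(-21/76, 5/19)
obs 6: x=1/4 → posterior Normal(-9/44, 5/22)
obs 7: x=5 → posterior Normal(21/50, 1/5)
obs 8: x=5/4 → posterior Normal(57/112, 5/28)
obs 9: x=0 → posterior Normal(57/124, 5/31)
obs 10: x=-6 → posterior Normal(-15/136, 5/34)
obs 11: x=4 → posterior Normal(33/148, 5/37)
obs 12: x=5 → posterior Normal(93/160, 1/8)
obs 13: x=3 → posterior Normal(3/4, 5/43)
obs 14: x=-1 → posterior Normal(117/184, 5/46)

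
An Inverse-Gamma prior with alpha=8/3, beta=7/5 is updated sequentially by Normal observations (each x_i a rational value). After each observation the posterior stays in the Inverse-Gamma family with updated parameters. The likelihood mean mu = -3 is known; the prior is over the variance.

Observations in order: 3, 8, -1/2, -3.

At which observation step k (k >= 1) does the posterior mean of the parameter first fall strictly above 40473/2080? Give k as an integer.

k = 2

obs 1: x=3 → posterior Inverse-Gamma(19/6, 97/5)
obs 2: x=8 → posterior Inverse-Gamma(11/3, 799/10)
obs 3: x=-1/2 → posterior Inverse-Gamma(25/6, 3321/40)
obs 4: x=-3 → posterior Inverse-Gamma(14/3, 3321/40)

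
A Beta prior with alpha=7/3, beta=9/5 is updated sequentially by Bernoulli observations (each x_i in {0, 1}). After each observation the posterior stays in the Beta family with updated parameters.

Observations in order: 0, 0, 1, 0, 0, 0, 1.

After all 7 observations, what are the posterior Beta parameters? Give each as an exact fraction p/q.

alpha=13/3, beta=34/5

obs 1: x=0 → posterior Beta(7/3, 14/5)
obs 2: x=0 → posterior Beta(7/3, 19/5)
obs 3: x=1 → posterior Beta(10/3, 19/5)
obs 4: x=0 → posterior Beta(10/3, 24/5)
obs 5: x=0 → posterior Beta(10/3, 29/5)
obs 6: x=0 → posterior Beta(10/3, 34/5)
obs 7: x=1 → posterior Beta(13/3, 34/5)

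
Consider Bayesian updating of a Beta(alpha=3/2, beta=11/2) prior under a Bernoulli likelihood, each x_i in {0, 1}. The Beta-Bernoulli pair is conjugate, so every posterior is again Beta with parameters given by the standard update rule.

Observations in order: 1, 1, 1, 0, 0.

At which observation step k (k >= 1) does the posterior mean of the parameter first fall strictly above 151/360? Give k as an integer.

k = 3

obs 1: x=1 → posterior Beta(5/2, 11/2)
obs 2: x=1 → posterior Beta(7/2, 11/2)
obs 3: x=1 → posterior Beta(9/2, 11/2)
obs 4: x=0 → posterior Beta(9/2, 13/2)
obs 5: x=0 → posterior Beta(9/2, 15/2)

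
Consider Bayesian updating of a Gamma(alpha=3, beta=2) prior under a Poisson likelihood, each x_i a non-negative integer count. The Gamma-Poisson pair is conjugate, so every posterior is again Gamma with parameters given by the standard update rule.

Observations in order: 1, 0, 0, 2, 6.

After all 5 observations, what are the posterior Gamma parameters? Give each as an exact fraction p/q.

alpha=12, beta=7

obs 1: x=1 → posterior Gamma(4, 3)
obs 2: x=0 → posterior Gamma(4, 4)
obs 3: x=0 → posterior Gamma(4, 5)
obs 4: x=2 → posterior Gamma(6, 6)
obs 5: x=6 → posterior Gamma(12, 7)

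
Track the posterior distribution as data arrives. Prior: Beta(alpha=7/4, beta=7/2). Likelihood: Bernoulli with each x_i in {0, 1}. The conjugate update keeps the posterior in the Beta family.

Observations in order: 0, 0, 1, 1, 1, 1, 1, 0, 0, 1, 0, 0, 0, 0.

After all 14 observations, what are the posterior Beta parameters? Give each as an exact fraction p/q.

alpha=31/4, beta=23/2

obs 1: x=0 → posterior Beta(7/4, 9/2)
obs 2: x=0 → posterior Beta(7/4, 11/2)
obs 3: x=1 → posterior Beta(11/4, 11/2)
obs 4: x=1 → posterior Beta(15/4, 11/2)
obs 5: x=1 → posterior Beta(19/4, 11/2)
obs 6: x=1 → posterior Beta(23/4, 11/2)
obs 7: x=1 → posterior Beta(27/4, 11/2)
obs 8: x=0 → posterior Beta(27/4, 13/2)
obs 9: x=0 → posterior Beta(27/4, 15/2)
obs 10: x=1 → posterior Beta(31/4, 15/2)
obs 11: x=0 → posterior Beta(31/4, 17/2)
obs 12: x=0 → posterior Beta(31/4, 19/2)
obs 13: x=0 → posterior Beta(31/4, 21/2)
obs 14: x=0 → posterior Beta(31/4, 23/2)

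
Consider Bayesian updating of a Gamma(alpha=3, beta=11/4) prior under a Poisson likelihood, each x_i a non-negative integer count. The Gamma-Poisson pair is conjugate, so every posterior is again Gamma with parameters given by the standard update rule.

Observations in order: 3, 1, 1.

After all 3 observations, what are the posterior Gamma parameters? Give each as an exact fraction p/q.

obs 1: x=3 → posterior Gamma(6, 15/4)
obs 2: x=1 → posterior Gamma(7, 19/4)
obs 3: x=1 → posterior Gamma(8, 23/4)

alpha=8, beta=23/4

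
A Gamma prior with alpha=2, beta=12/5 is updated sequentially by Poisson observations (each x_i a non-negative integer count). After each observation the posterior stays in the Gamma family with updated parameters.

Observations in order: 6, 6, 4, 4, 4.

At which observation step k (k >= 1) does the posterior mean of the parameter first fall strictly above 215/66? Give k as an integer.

k = 3

obs 1: x=6 → posterior Gamma(8, 17/5)
obs 2: x=6 → posterior Gamma(14, 22/5)
obs 3: x=4 → posterior Gamma(18, 27/5)
obs 4: x=4 → posterior Gamma(22, 32/5)
obs 5: x=4 → posterior Gamma(26, 37/5)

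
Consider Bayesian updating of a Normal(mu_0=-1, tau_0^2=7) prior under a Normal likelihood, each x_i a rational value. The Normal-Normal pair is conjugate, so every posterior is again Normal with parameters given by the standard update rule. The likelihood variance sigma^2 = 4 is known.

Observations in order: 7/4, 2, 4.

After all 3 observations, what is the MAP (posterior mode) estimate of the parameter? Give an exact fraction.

201/100

obs 1: x=7/4 → posterior Normal(3/4, 28/11)
obs 2: x=2 → posterior Normal(89/72, 14/9)
obs 3: x=4 → posterior Normal(201/100, 28/25)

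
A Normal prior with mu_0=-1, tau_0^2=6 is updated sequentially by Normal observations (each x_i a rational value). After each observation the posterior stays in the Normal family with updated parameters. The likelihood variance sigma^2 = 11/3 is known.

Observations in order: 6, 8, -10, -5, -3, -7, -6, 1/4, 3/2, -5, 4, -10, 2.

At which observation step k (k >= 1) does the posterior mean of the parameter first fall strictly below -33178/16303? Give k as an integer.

obs 1: x=6 → posterior Normal(97/29, 66/29)
obs 2: x=8 → posterior Normal(241/47, 66/47)
obs 3: x=-10 → posterior Normal(61/65, 66/65)
obs 4: x=-5 → posterior Normal(-29/83, 66/83)
obs 5: x=-3 → posterior Normal(-83/101, 66/101)
obs 6: x=-7 → posterior Normal(-209/119, 66/119)
obs 7: x=-6 → posterior Normal(-317/137, 66/137)
obs 8: x=1/4 → posterior Normal(-125/62, 66/155)
obs 9: x=3/2 → posterior Normal(-571/346, 66/173)
obs 10: x=-5 → posterior Normal(-751/382, 66/191)
obs 11: x=4 → posterior Normal(-607/418, 6/19)
obs 12: x=-10 → posterior Normal(-967/454, 66/227)
obs 13: x=2 → posterior Normal(-179/98, 66/245)

k = 7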